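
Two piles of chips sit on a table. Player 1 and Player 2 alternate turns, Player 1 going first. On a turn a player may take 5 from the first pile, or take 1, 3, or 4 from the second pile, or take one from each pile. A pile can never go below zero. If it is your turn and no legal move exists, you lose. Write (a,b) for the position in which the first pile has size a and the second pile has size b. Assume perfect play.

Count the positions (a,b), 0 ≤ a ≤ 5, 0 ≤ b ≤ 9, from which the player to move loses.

22

Use the standard recursion: the mover loses at a terminal position; elsewhere, the mover wins exactly when some move hands the opponent an L position.
Every move lowers a or b (never raises either), so fill the grid row by row in increasing a, and left to right within a row: each cell's successors are then already labelled.
      b=0  b=1  b=2  b=3  b=4  b=5  b=6  b=7  b=8  b=9
a=0:    L    W    L    W    W    W    W    L    W    L
a=1:    L    W    L    W    W    W    W    L    W    L
a=2:    L    W    L    W    W    W    W    L    W    L
a=3:    L    W    L    W    W    W    W    L    W    L
a=4:    L    W    L    W    W    W    W    L    W    L
a=5:    W    W    W    W    L    W    L    W    W    W
Cells with no legal move (terminal, hence L): (0,0), (1,0), (2,0), (3,0), (4,0).
The remaining L cells, each justified by listing all of its moves:
(0,2): →(0,1)(W) only, which is W, so L
(0,7): →(0,6)(W), (0,4)(W), (0,3)(W) — all W, so L
(0,9): →(0,8)(W), (0,6)(W), (0,5)(W) — all W, so L
(1,2): →(1,1)(W), (0,1)(W) — all W, so L
(1,7): →(1,6)(W), (1,4)(W), (1,3)(W), (0,6)(W) — all W, so L
(1,9): →(1,8)(W), (1,6)(W), (1,5)(W), (0,8)(W) — all W, so L
(2,2): →(2,1)(W), (1,1)(W) — all W, so L
(2,7): →(2,6)(W), (2,4)(W), (2,3)(W), (1,6)(W) — all W, so L
(2,9): →(2,8)(W), (2,6)(W), (2,5)(W), (1,8)(W) — all W, so L
(3,2): →(3,1)(W), (2,1)(W) — all W, so L
(3,7): →(3,6)(W), (3,4)(W), (3,3)(W), (2,6)(W) — all W, so L
(3,9): →(3,8)(W), (3,6)(W), (3,5)(W), (2,8)(W) — all W, so L
(4,2): →(4,1)(W), (3,1)(W) — all W, so L
(4,7): →(4,6)(W), (4,4)(W), (4,3)(W), (3,6)(W) — all W, so L
(4,9): →(4,8)(W), (4,6)(W), (4,5)(W), (3,8)(W) — all W, so L
(5,4): →(0,4)(W), (5,3)(W), (5,1)(W), (5,0)(W), (4,3)(W) — all W, so L
(5,6): →(0,6)(W), (5,5)(W), (5,3)(W), (5,2)(W), (4,5)(W) — all W, so L
Every other cell has at least one move into one of the L cells above, so it is W.
L cells per row: a=0: 4, a=1: 4, a=2: 4, a=3: 4, a=4: 4, a=5: 2; total 22.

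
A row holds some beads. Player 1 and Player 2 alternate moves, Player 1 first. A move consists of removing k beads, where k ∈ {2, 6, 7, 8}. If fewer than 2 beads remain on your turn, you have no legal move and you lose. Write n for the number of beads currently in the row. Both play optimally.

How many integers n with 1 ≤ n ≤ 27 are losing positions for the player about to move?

Classify positions by backward induction: terminal positions (no move available) are L. From any other position, the mover wins iff some move reaches an L.
n=0: no move → L
n=1: no move → L
n=2: W (go to 0, an L position)
n=3: W (go to 1, an L position)
n=4: L (sole option 2(W) is W)
n=5: L (sole option 3(W) is W)
n=6: W (go to 4, an L position)
n=7: W (go to 5, an L position)
n=8: W (go to 1, an L position)
n=9: W (go to 1, an L position)
n=10: W (go to 4, an L position)
n=11: W (go to 5, an L position)
n=12: W (go to 5, an L position)
n=13: W (go to 5, an L position)
n=14: L (options 12(W), 8(W), 7(W), 6(W) are all W)
n=15: L (options 13(W), 9(W), 8(W), 7(W) are all W)
n=16: W (go to 14, an L position)
n=17: W (go to 15, an L position)
n=18: L (options 16(W), 12(W), 11(W), 10(W) are all W)
n=19: L (options 17(W), 13(W), 12(W), 11(W) are all W)
n=20: W (go to 18, an L position)
n=21: W (go to 19, an L position)
n=22: W (go to 15, an L position)
n=23: W (go to 15, an L position)
n=24: W (go to 18, an L position)
n=25: W (go to 19, an L position)
n=26: W (go to 19, an L position)
n=27: W (go to 19, an L position)
L entries with 1 ≤ n ≤ 27 (n=0 is outside the asked range and is not counted): n = 1, 4, 5, 14, 15, 18, 19; that makes 7.

7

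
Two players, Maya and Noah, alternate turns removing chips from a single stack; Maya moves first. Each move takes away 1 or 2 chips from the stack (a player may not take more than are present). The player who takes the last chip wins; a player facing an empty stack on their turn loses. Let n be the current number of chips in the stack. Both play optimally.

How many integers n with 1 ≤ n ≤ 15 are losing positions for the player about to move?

Label each position W (a win for the player to move) or L (a loss). A position with no legal move is L; any other position is W exactly when some move reaches an L, and L when every move reaches a W.
n=0: no move → L
n=1: W (go to 0, an L position)
n=2: W (go to 0, an L position)
n=3: L (options 2(W), 1(W) are all W)
n=4: W (go to 3, an L position)
n=5: W (go to 3, an L position)
n=6: L (options 5(W), 4(W) are all W)
n=7: W (go to 6, an L position)
n=8: W (go to 6, an L position)
n=9: L (options 8(W), 7(W) are all W)
n=10: W (go to 9, an L position)
n=11: W (go to 9, an L position)
n=12: L (options 11(W), 10(W) are all W)
n=13: W (go to 12, an L position)
n=14: W (go to 12, an L position)
n=15: L (options 14(W), 13(W) are all W)
L entries with 1 ≤ n ≤ 15 (n=0 is outside the asked range and is not counted): n = 3, 6, 9, 12, 15; that makes 5.

5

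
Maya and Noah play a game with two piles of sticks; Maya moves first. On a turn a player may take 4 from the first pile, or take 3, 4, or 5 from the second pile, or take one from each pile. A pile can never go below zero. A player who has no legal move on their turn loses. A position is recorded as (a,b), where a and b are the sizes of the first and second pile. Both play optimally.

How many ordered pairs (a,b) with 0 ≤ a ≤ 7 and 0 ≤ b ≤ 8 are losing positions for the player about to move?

24

Use the standard recursion: the mover loses at a terminal position; elsewhere, the mover wins exactly when some move hands the opponent an L position.
Every move lowers a or b (never raises either), so fill the grid row by row in increasing a, and left to right within a row: each cell's successors are then already labelled.
      b=0  b=1  b=2  b=3  b=4  b=5  b=6  b=7  b=8
a=0:    L    L    L    W    W    W    W    W    L
a=1:    L    W    W    W    W    W    L    L    L
a=2:    L    W    L    W    W    W    W    W    W
a=3:    L    W    L    W    W    W    W    W    L
a=4:    W    W    W    W    L    L    L    W    W
a=5:    W    L    L    L    W    W    W    W    W
a=6:    W    L    W    W    W    W    W    L    L
a=7:    W    L    W    L    W    W    W    W    W
Cells with no legal move (terminal, hence L): (0,0), (0,1), (0,2), (1,0), (2,0), (3,0).
The remaining L cells, each justified by listing all of its moves:
(0,8): →(0,5)(W), (0,4)(W), (0,3)(W) — all W, so L
(1,6): →(1,3)(W), (1,2)(W), (1,1)(W), (0,5)(W) — all W, so L
(1,7): →(1,4)(W), (1,3)(W), (1,2)(W), (0,6)(W) — all W, so L
(1,8): →(1,5)(W), (1,4)(W), (1,3)(W), (0,7)(W) — all W, so L
(2,2): →(1,1)(W) only, which is W, so L
(3,2): →(2,1)(W) only, which is W, so L
(3,8): →(3,5)(W), (3,4)(W), (3,3)(W), (2,7)(W) — all W, so L
(4,4): →(0,4)(W), (4,1)(W), (4,0)(W), (3,3)(W) — all W, so L
(4,5): →(0,5)(W), (4,2)(W), (4,1)(W), (4,0)(W), (3,4)(W) — all W, so L
(4,6): →(0,6)(W), (4,3)(W), (4,2)(W), (4,1)(W), (3,5)(W) — all W, so L
(5,1): →(1,1)(W), (4,0)(W) — all W, so L
(5,2): →(1,2)(W), (4,1)(W) — all W, so L
(5,3): →(1,3)(W), (5,0)(W), (4,2)(W) — all W, so L
(6,1): →(2,1)(W), (5,0)(W) — all W, so L
(6,7): →(2,7)(W), (6,4)(W), (6,3)(W), (6,2)(W), (5,6)(W) — all W, so L
(6,8): →(2,8)(W), (6,5)(W), (6,4)(W), (6,3)(W), (5,7)(W) — all W, so L
(7,1): →(3,1)(W), (6,0)(W) — all W, so L
(7,3): →(3,3)(W), (7,0)(W), (6,2)(W) — all W, so L
Every other cell has at least one move into one of the L cells above, so it is W.
L cells per row: a=0: 4, a=1: 4, a=2: 2, a=3: 3, a=4: 3, a=5: 3, a=6: 3, a=7: 2; total 24.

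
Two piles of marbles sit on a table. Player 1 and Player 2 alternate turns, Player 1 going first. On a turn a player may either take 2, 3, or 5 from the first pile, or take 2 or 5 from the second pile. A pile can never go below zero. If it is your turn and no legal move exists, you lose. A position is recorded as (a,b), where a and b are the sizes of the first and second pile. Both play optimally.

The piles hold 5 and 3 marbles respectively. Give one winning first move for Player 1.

Move to (3,3).

Use the standard recursion: the mover loses at a terminal position; elsewhere, the mover wins exactly when some move hands the opponent an L position.
No move ever increases a pile, so every position that can arise here has a ≤ 5 and b ≤ 3; it is enough to label the cells with 0 ≤ a ≤ 5 and 0 ≤ b ≤ 3.
Every move lowers a or b (never raises either), so fill the grid row by row in increasing a, and left to right within a row: each cell's successors are then already labelled.
      b=0  b=1  b=2  b=3
a=0:    L    L    W    W
a=1:    L    L    W    W
a=2:    W    W    L    L
a=3:    W    W    L    L
a=4:    W    W    W    W
a=5:    W    W    W    W
Cells with no legal move (terminal, hence L): (0,0), (0,1), (1,0), (1,1).
The remaining L cells, each justified by listing all of its moves:
(2,2): moves to (0,2)(W), (2,0)(W); every one is W ⇒ L
(2,3): moves to (0,3)(W), (2,1)(W); every one is W ⇒ L
(3,2): moves to (1,2)(W), (0,2)(W), (3,0)(W); every one is W ⇒ L
(3,3): moves to (1,3)(W), (0,3)(W), (3,1)(W); every one is W ⇒ L
Every other cell has at least one move into one of the L cells above, so it is W.
From (5,3), the L positions reachable in one move are: (3,3), (2,3). Any move reaching one of these is winning.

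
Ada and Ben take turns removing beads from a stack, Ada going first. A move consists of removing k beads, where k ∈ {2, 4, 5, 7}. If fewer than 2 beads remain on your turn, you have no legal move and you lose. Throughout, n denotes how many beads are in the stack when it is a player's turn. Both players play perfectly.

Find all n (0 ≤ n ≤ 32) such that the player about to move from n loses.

0, 1, 9, 10, 18, 19, 27, 28

Work bottom-up. With no move the player to move loses. Otherwise the position is W if at least one move leads to an L position for the opponent, and L if every move leads to a W.
n=0: no move → L
n=1: no move → L
n=2: reaches L-position 0 → W
n=3: reaches L-position 1 → W
n=4: reaches L-position 0 → W
n=5: reaches L-position 1 → W
n=6: reaches L-position 1 → W
n=7: reaches L-position 0 → W
n=8: reaches L-position 1 → W
n=9: only reaches 7(W), 5(W), 4(W), 2(W), all W → L
n=10: only reaches 8(W), 6(W), 5(W), 3(W), all W → L
n=11: reaches L-position 9 → W
n=12: reaches L-position 10 → W
n=13: reaches L-position 9 → W
n=14: reaches L-position 10 → W
n=15: reaches L-position 10 → W
n=16: reaches L-position 9 → W
n=17: reaches L-position 10 → W
n=18: only reaches 16(W), 14(W), 13(W), 11(W), all W → L
n=19: only reaches 17(W), 15(W), 14(W), 12(W), all W → L
n=20: reaches L-position 18 → W
n=21: reaches L-position 19 → W
n=22: reaches L-position 18 → W
n=23: reaches L-position 19 → W
n=24: reaches L-position 19 → W
n=25: reaches L-position 18 → W
n=26: reaches L-position 19 → W
n=27: only reaches 25(W), 23(W), 22(W), 20(W), all W → L
n=28: only reaches 26(W), 24(W), 23(W), 21(W), all W → L
n=29: reaches L-position 27 → W
n=30: reaches L-position 28 → W
n=31: reaches L-position 27 → W
n=32: reaches L-position 28 → W
The losing starting values of n are exactly the entries labelled L in this table (8 of them).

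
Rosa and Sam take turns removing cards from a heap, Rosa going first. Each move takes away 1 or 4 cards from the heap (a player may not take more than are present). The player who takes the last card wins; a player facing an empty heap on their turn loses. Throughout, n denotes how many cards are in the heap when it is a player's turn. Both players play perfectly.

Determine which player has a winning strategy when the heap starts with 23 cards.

Label each position W (a win for the player to move) or L (a loss). A position with no legal move is L; any other position is W exactly when some move reaches an L, and L when every move reaches a W.
n=0: no move → L
n=1: W (go to 0, an L position)
n=2: L (sole option 1(W) is W)
n=3: W (go to 2, an L position)
n=4: W (go to 0, an L position)
n=5: L (options 4(W), 1(W) are all W)
n=6: W (go to 5, an L position)
n=7: L (options 6(W), 3(W) are all W)
n=8: W (go to 7, an L position)
n=9: W (go to 5, an L position)
n=10: L (options 9(W), 6(W) are all W)
n=11: W (go to 10, an L position)
n=12: L (options 11(W), 8(W) are all W)
n=13: W (go to 12, an L position)
n=14: W (go to 10, an L position)
n=15: L (options 14(W), 11(W) are all W)
n=16: W (go to 15, an L position)
n=17: L (options 16(W), 13(W) are all W)
n=18: W (go to 17, an L position)
n=19: W (go to 15, an L position)
n=20: L (options 19(W), 16(W) are all W)
n=21: W (go to 20, an L position)
n=22: L (options 21(W), 18(W) are all W)
n=23: W (go to 22, an L position)
The starting position 23 is W: Rosa should remove 1, leaving 22, handing over an L position.

Rosa wins.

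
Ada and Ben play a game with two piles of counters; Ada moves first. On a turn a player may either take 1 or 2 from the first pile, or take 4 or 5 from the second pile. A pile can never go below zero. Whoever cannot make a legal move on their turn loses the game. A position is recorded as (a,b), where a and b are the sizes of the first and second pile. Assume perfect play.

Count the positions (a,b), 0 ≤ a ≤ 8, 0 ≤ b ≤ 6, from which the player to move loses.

21

Build the W/L table. Terminal = L. A non-terminal position is W if it has a move to some L; otherwise it is L.
Every move lowers a or b (never raises either), so fill the grid row by row in increasing a, and left to right within a row: each cell's successors are then already labelled.
      b=0  b=1  b=2  b=3  b=4  b=5  b=6
a=0:    L    L    L    L    W    W    W
a=1:    W    W    W    W    L    L    L
a=2:    W    W    W    W    W    W    W
a=3:    L    L    L    L    W    W    W
a=4:    W    W    W    W    L    L    L
a=5:    W    W    W    W    W    W    W
a=6:    L    L    L    L    W    W    W
a=7:    W    W    W    W    L    L    L
a=8:    W    W    W    W    W    W    W
Cells with no legal move (terminal, hence L): (0,0), (0,1), (0,2), (0,3).
The remaining L cells, each justified by listing all of its moves:
(1,4): only reaches (0,4)(W), (1,0)(W), all W → L
(1,5): only reaches (0,5)(W), (1,1)(W), (1,0)(W), all W → L
(1,6): only reaches (0,6)(W), (1,2)(W), (1,1)(W), all W → L
(3,0): only reaches (2,0)(W), (1,0)(W), all W → L
(3,1): only reaches (2,1)(W), (1,1)(W), all W → L
(3,2): only reaches (2,2)(W), (1,2)(W), all W → L
(3,3): only reaches (2,3)(W), (1,3)(W), all W → L
(4,4): only reaches (3,4)(W), (2,4)(W), (4,0)(W), all W → L
(4,5): only reaches (3,5)(W), (2,5)(W), (4,1)(W), (4,0)(W), all W → L
(4,6): only reaches (3,6)(W), (2,6)(W), (4,2)(W), (4,1)(W), all W → L
(6,0): only reaches (5,0)(W), (4,0)(W), all W → L
(6,1): only reaches (5,1)(W), (4,1)(W), all W → L
(6,2): only reaches (5,2)(W), (4,2)(W), all W → L
(6,3): only reaches (5,3)(W), (4,3)(W), all W → L
(7,4): only reaches (6,4)(W), (5,4)(W), (7,0)(W), all W → L
(7,5): only reaches (6,5)(W), (5,5)(W), (7,1)(W), (7,0)(W), all W → L
(7,6): only reaches (6,6)(W), (5,6)(W), (7,2)(W), (7,1)(W), all W → L
Every other cell has at least one move into one of the L cells above, so it is W.
L cells per row: a=0: 4, a=1: 3, a=2: 0, a=3: 4, a=4: 3, a=5: 0, a=6: 4, a=7: 3, a=8: 0; total 21.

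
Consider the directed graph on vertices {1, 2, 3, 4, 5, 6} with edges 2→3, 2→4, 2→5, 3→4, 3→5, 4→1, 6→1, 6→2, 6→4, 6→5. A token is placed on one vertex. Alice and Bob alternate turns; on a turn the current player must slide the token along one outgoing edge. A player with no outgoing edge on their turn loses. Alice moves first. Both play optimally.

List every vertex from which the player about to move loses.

Work bottom-up. With no move the player to move loses. Otherwise the position is W if at least one move leads to an L position for the opponent, and L if every move leads to a W.
Every edge goes from a vertex to one that appears earlier in the order 1, 5, 4, 3, 2, 6, so processing vertices in that order labels each vertex after all of its successors.
1: no outgoing edge → L
5: no outgoing edge → L
4: W (go to 1, an L position)
3: W (go to 5, an L position)
2: W (go to 5, an L position)
6: W (go to 5, an L position)
The losing starting vertices are exactly the entries labelled L in this table (2 of them).

1, 5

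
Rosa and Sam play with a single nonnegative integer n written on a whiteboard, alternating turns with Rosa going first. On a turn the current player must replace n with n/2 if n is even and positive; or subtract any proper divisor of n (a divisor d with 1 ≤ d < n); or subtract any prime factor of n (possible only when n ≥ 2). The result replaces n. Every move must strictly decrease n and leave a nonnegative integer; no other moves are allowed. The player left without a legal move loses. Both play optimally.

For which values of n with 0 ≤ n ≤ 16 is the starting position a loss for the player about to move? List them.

0, 1, 4, 9, 14

Build the W/L table. Terminal = L. A non-terminal position is W if it has a move to some L; otherwise it is L.
n=0: no move → L
n=1: no move → L
n=2: can move to 0, which is L ⇒ W
n=3: can move to 0, which is L ⇒ W
n=4: moves to 2(W), 3(W); every one is W ⇒ L
n=5: can move to 0, which is L ⇒ W
n=6: can move to 4, which is L ⇒ W
n=7: can move to 0, which is L ⇒ W
n=8: can move to 4, which is L ⇒ W
n=9: moves to 6(W), 8(W); every one is W ⇒ L
n=10: can move to 9, which is L ⇒ W
n=11: can move to 0, which is L ⇒ W
n=12: can move to 9, which is L ⇒ W
n=13: can move to 0, which is L ⇒ W
n=14: moves to 7(W), 12(W), 13(W); every one is W ⇒ L
n=15: can move to 14, which is L ⇒ W
n=16: can move to 14, which is L ⇒ W
Reading off the rows marked L gives the requested list; there are 5 such values of n.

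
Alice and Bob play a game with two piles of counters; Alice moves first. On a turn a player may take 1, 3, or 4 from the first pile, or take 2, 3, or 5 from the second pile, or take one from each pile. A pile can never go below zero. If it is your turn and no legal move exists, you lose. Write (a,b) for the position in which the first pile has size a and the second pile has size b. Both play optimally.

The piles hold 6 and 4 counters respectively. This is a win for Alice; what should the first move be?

Build the W/L table. Terminal = L. A non-terminal position is W if it has a move to some L; otherwise it is L.
No move ever increases a pile, so every position that can arise here has a ≤ 6 and b ≤ 4; it is enough to label the cells with 0 ≤ a ≤ 6 and 0 ≤ b ≤ 4.
Every move lowers a or b (never raises either), so fill the grid row by row in increasing a, and left to right within a row: each cell's successors are then already labelled.
      b=0  b=1  b=2  b=3  b=4
a=0:    L    L    W    W    W
a=1:    W    W    W    L    L
a=2:    L    L    W    W    W
a=3:    W    W    W    L    L
a=4:    W    W    L    W    W
a=5:    W    W    W    W    W
a=6:    W    W    L    W    W
Cells with no legal move (terminal, hence L): (0,0), (0,1).
The remaining L cells, each justified by listing all of its moves:
(1,3): only reaches (0,3)(W), (1,1)(W), (1,0)(W), (0,2)(W), all W → L
(1,4): only reaches (0,4)(W), (1,2)(W), (1,1)(W), (0,3)(W), all W → L
(2,0): only reaches (1,0)(W), which is W → L
(2,1): only reaches (1,1)(W), (1,0)(W), all W → L
(3,3): only reaches (2,3)(W), (0,3)(W), (3,1)(W), (3,0)(W), (2,2)(W), all W → L
(3,4): only reaches (2,4)(W), (0,4)(W), (3,2)(W), (3,1)(W), (2,3)(W), all W → L
(4,2): only reaches (3,2)(W), (1,2)(W), (0,2)(W), (4,0)(W), (3,1)(W), all W → L
(6,2): only reaches (5,2)(W), (3,2)(W), (2,2)(W), (6,0)(W), (5,1)(W), all W → L
Every other cell has at least one move into one of the L cells above, so it is W.
From (6,4), the L positions reachable in one move are: (3,4), (6,2). Any move reaching one of these is winning.

Move to (3,4).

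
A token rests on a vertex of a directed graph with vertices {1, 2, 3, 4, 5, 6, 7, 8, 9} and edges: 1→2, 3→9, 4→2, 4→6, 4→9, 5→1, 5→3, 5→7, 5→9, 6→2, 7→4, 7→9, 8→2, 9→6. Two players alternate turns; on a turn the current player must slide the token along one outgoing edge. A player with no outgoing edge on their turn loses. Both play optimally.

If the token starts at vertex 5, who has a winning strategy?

The first player wins.

Work bottom-up. With no move the player to move loses. Otherwise the position is W if at least one move leads to an L position for the opponent, and L if every move leads to a W.
Every edge goes from a vertex to one that appears earlier in the order 2, 6, 8, 9, 4, 7, 3, 1, 5, so processing vertices in that order labels each vertex after all of its successors.
2: no outgoing edge → L
6: W (go to 2, an L position)
8: W (go to 2, an L position)
9: L (sole option 6(W) is W)
4: W (go to 9, an L position)
7: W (go to 9, an L position)
3: W (go to 9, an L position)
1: W (go to 2, an L position)
5: W (go to 9, an L position)
From 5 the player to move can move to 9, reaching an L position.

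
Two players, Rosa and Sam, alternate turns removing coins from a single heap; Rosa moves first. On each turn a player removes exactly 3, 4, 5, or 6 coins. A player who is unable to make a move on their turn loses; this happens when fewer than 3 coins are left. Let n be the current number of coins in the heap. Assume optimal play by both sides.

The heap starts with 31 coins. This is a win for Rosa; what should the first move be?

Label each position W (a win for the player to move) or L (a loss). A position with no legal move is L; any other position is W exactly when some move reaches an L, and L when every move reaches a W.
n=0: no move → L
n=1: no move → L
n=2: no move → L
n=3: can move to 0, which is L ⇒ W
n=4: can move to 1, which is L ⇒ W
n=5: can move to 2, which is L ⇒ W
n=6: can move to 2, which is L ⇒ W
n=7: can move to 2, which is L ⇒ W
n=8: can move to 2, which is L ⇒ W
n=9: moves to 6(W), 5(W), 4(W), 3(W); every one is W ⇒ L
n=10: moves to 7(W), 6(W), 5(W), 4(W); every one is W ⇒ L
n=11: moves to 8(W), 7(W), 6(W), 5(W); every one is W ⇒ L
n=12: can move to 9, which is L ⇒ W
n=13: can move to 10, which is L ⇒ W
n=14: can move to 11, which is L ⇒ W
n=15: can move to 11, which is L ⇒ W
n=16: can move to 11, which is L ⇒ W
n=17: can move to 11, which is L ⇒ W
n=18: moves to 15(W), 14(W), 13(W), 12(W); every one is W ⇒ L
n=19: moves to 16(W), 15(W), 14(W), 13(W); every one is W ⇒ L
n=20: moves to 17(W), 16(W), 15(W), 14(W); every one is W ⇒ L
n=21: can move to 18, which is L ⇒ W
n=22: can move to 19, which is L ⇒ W
n=23: can move to 20, which is L ⇒ W
n=24: can move to 20, which is L ⇒ W
n=25: can move to 20, which is L ⇒ W
n=26: can move to 20, which is L ⇒ W
n=27: moves to 24(W), 23(W), 22(W), 21(W); every one is W ⇒ L
n=28: moves to 25(W), 24(W), 23(W), 22(W); every one is W ⇒ L
n=29: moves to 26(W), 25(W), 24(W), 23(W); every one is W ⇒ L
n=30: can move to 27, which is L ⇒ W
n=31: can move to 28, which is L ⇒ W
From 31, the L positions reachable in one move are: 28, 27. Any move reaching one of these is winning.

Remove 3, leaving 28.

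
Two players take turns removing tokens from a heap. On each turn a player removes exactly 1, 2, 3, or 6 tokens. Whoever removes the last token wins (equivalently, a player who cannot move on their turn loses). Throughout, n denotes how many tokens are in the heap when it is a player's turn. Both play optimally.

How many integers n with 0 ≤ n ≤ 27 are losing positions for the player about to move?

7

Build the W/L table. Terminal = L. A non-terminal position is W if it has a move to some L; otherwise it is L.
n=0: no move → L
n=1: →0(L), so W
n=2: →0(L), so W
n=3: →0(L), so W
n=4: →3(W), 2(W), 1(W) — all W, so L
n=5: →4(L), so W
n=6: →4(L), so W
n=7: →4(L), so W
n=8: →7(W), 6(W), 5(W), 2(W) — all W, so L
n=9: →8(L), so W
n=10: →8(L), so W
n=11: →8(L), so W
n=12: →11(W), 10(W), 9(W), 6(W) — all W, so L
n=13: →12(L), so W
n=14: →12(L), so W
n=15: →12(L), so W
n=16: →15(W), 14(W), 13(W), 10(W) — all W, so L
n=17: →16(L), so W
n=18: →16(L), so W
n=19: →16(L), so W
n=20: →19(W), 18(W), 17(W), 14(W) — all W, so L
n=21: →20(L), so W
n=22: →20(L), so W
n=23: →20(L), so W
n=24: →23(W), 22(W), 21(W), 18(W) — all W, so L
n=25: →24(L), so W
n=26: →24(L), so W
n=27: →24(L), so W
L entries with 0 ≤ n ≤ 27: n = 0, 4, 8, 12, 16, 20, 24; that makes 7.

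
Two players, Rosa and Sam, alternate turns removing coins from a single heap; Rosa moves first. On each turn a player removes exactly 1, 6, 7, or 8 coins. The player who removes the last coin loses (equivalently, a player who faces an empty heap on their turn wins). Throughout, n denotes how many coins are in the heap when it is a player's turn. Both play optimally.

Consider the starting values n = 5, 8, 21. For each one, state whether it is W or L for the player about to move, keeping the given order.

5: L, 8: W, 21: W

Compute win/loss labels from the base case upward. A position with no move is W. Any other position is W if it can reach an L in one move, else L.
n=0: no move; the opponent has just taken the last coin and therefore loses → W
n=1: only reaches 0(W), which is W → L
n=2: reaches L-position 1 → W
n=3: only reaches 2(W), which is W → L
n=4: reaches L-position 3 → W
n=5: only reaches 4(W), which is W → L
n=6: reaches L-position 5 → W
n=7: reaches L-position 1 → W
n=8: reaches L-position 1 → W
n=9: reaches L-position 3 → W
n=10: reaches L-position 3 → W
n=11: reaches L-position 5 → W
n=12: reaches L-position 5 → W
n=13: reaches L-position 5 → W
n=14: only reaches 13(W), 8(W), 7(W), 6(W), all W → L
n=15: reaches L-position 14 → W
n=16: only reaches 15(W), 10(W), 9(W), 8(W), all W → L
n=17: reaches L-position 16 → W
n=18: only reaches 17(W), 12(W), 11(W), 10(W), all W → L
n=19: reaches L-position 18 → W
n=20: reaches L-position 14 → W
n=21: reaches L-position 14 → W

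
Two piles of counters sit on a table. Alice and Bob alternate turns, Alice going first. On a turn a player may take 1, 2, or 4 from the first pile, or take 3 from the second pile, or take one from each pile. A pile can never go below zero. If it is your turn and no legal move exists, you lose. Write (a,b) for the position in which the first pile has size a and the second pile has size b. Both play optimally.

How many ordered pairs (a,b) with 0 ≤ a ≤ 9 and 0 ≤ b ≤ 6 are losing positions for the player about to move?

25

Compute win/loss labels from the base case upward. A position with no move is L. Any other position is W if it can reach an L in one move, else L.
Every move lowers a or b (never raises either), so fill the grid row by row in increasing a, and left to right within a row: each cell's successors are then already labelled.
      b=0  b=1  b=2  b=3  b=4  b=5  b=6
a=0:    L    L    L    W    W    W    L
a=1:    W    W    W    W    L    L    W
a=2:    W    W    W    L    W    W    W
a=3:    L    L    L    W    W    W    L
a=4:    W    W    W    W    L    L    W
a=5:    W    W    W    L    W    W    W
a=6:    L    L    L    W    W    W    L
a=7:    W    W    W    W    L    L    W
a=8:    W    W    W    L    W    W    W
a=9:    L    L    L    W    W    W    L
Cells with no legal move (terminal, hence L): (0,0), (0,1), (0,2).
The remaining L cells, each justified by listing all of its moves:
(0,6): →(0,3)(W) only, which is W, so L
(1,4): →(0,4)(W), (1,1)(W), (0,3)(W) — all W, so L
(1,5): →(0,5)(W), (1,2)(W), (0,4)(W) — all W, so L
(2,3): →(1,3)(W), (0,3)(W), (2,0)(W), (1,2)(W) — all W, so L
(3,0): →(2,0)(W), (1,0)(W) — all W, so L
(3,1): →(2,1)(W), (1,1)(W), (2,0)(W) — all W, so L
(3,2): →(2,2)(W), (1,2)(W), (2,1)(W) — all W, so L
(3,6): →(2,6)(W), (1,6)(W), (3,3)(W), (2,5)(W) — all W, so L
(4,4): →(3,4)(W), (2,4)(W), (0,4)(W), (4,1)(W), (3,3)(W) — all W, so L
(4,5): →(3,5)(W), (2,5)(W), (0,5)(W), (4,2)(W), (3,4)(W) — all W, so L
(5,3): →(4,3)(W), (3,3)(W), (1,3)(W), (5,0)(W), (4,2)(W) — all W, so L
(6,0): →(5,0)(W), (4,0)(W), (2,0)(W) — all W, so L
(6,1): →(5,1)(W), (4,1)(W), (2,1)(W), (5,0)(W) — all W, so L
(6,2): →(5,2)(W), (4,2)(W), (2,2)(W), (5,1)(W) — all W, so L
(6,6): →(5,6)(W), (4,6)(W), (2,6)(W), (6,3)(W), (5,5)(W) — all W, so L
(7,4): →(6,4)(W), (5,4)(W), (3,4)(W), (7,1)(W), (6,3)(W) — all W, so L
(7,5): →(6,5)(W), (5,5)(W), (3,5)(W), (7,2)(W), (6,4)(W) — all W, so L
(8,3): →(7,3)(W), (6,3)(W), (4,3)(W), (8,0)(W), (7,2)(W) — all W, so L
(9,0): →(8,0)(W), (7,0)(W), (5,0)(W) — all W, so L
(9,1): →(8,1)(W), (7,1)(W), (5,1)(W), (8,0)(W) — all W, so L
(9,2): →(8,2)(W), (7,2)(W), (5,2)(W), (8,1)(W) — all W, so L
(9,6): →(8,6)(W), (7,6)(W), (5,6)(W), (9,3)(W), (8,5)(W) — all W, so L
Every other cell has at least one move into one of the L cells above, so it is W.
L cells per row: a=0: 4, a=1: 2, a=2: 1, a=3: 4, a=4: 2, a=5: 1, a=6: 4, a=7: 2, a=8: 1, a=9: 4; total 25.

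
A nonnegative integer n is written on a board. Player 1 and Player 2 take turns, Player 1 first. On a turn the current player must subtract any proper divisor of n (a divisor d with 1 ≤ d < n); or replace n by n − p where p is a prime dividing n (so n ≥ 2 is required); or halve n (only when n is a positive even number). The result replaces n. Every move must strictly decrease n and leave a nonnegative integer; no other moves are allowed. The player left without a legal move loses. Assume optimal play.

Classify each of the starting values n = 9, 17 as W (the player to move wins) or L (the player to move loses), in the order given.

Work bottom-up. With no move the player to move loses. Otherwise the position is W if at least one move leads to an L position for the opponent, and L if every move leads to a W.
n=0: no move → L
n=1: no move → L
n=2: can move to 0, which is L ⇒ W
n=3: can move to 0, which is L ⇒ W
n=4: moves to 2(W), 3(W); every one is W ⇒ L
n=5: can move to 0, which is L ⇒ W
n=6: can move to 4, which is L ⇒ W
n=7: can move to 0, which is L ⇒ W
n=8: can move to 4, which is L ⇒ W
n=9: moves to 6(W), 8(W); every one is W ⇒ L
n=10: can move to 9, which is L ⇒ W
n=11: can move to 0, which is L ⇒ W
n=12: can move to 9, which is L ⇒ W
n=13: can move to 0, which is L ⇒ W
n=14: moves to 7(W), 12(W), 13(W); every one is W ⇒ L
n=15: can move to 14, which is L ⇒ W
n=16: can move to 14, which is L ⇒ W
n=17: can move to 0, which is L ⇒ W

9: L, 17: W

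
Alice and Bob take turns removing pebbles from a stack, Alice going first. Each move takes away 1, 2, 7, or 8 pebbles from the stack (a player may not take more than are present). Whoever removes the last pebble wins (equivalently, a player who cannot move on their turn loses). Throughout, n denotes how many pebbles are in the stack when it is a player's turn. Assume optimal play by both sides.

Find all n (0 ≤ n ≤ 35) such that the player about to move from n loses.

Classify positions by backward induction: terminal positions (no move available) are L. From any other position, the mover wins iff some move reaches an L.
n=0: no move → L
n=1: →0(L), so W
n=2: →0(L), so W
n=3: →2(W), 1(W) — all W, so L
n=4: →3(L), so W
n=5: →3(L), so W
n=6: →5(W), 4(W) — all W, so L
n=7: →6(L), so W
n=8: →6(L), so W
n=9: →8(W), 7(W), 2(W), 1(W) — all W, so L
n=10: →9(L), so W
n=11: →9(L), so W
n=12: →11(W), 10(W), 5(W), 4(W) — all W, so L
n=13: →12(L), so W
n=14: →12(L), so W
n=15: →14(W), 13(W), 8(W), 7(W) — all W, so L
n=16: →15(L), so W
n=17: →15(L), so W
n=18: →17(W), 16(W), 11(W), 10(W) — all W, so L
n=19: →18(L), so W
n=20: →18(L), so W
n=21: →20(W), 19(W), 14(W), 13(W) — all W, so L
n=22: →21(L), so W
n=23: →21(L), so W
n=24: →23(W), 22(W), 17(W), 16(W) — all W, so L
n=25: →24(L), so W
n=26: →24(L), so W
n=27: →26(W), 25(W), 20(W), 19(W) — all W, so L
n=28: →27(L), so W
n=29: →27(L), so W
n=30: →29(W), 28(W), 23(W), 22(W) — all W, so L
n=31: →30(L), so W
n=32: →30(L), so W
n=33: →32(W), 31(W), 26(W), 25(W) — all W, so L
n=34: →33(L), so W
n=35: →33(L), so W
The losing starting values of n are exactly the entries labelled L in this table (12 of them).

0, 3, 6, 9, 12, 15, 18, 21, 24, 27, 30, 33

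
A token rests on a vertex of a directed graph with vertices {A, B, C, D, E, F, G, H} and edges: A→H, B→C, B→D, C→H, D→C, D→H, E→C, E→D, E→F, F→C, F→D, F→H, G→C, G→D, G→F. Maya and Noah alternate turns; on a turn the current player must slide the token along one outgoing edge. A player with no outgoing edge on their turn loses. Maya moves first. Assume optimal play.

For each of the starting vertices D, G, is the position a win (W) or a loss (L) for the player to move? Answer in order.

D: W, G: L

Build the W/L table. Terminal = L. A non-terminal position is W if it has a move to some L; otherwise it is L.
Every edge goes from a vertex to one that appears earlier in the order H, C, D, F, E, A, B, G, so processing vertices in that order labels each vertex after all of its successors.
H: no outgoing edge → L
C: can move to H, which is L ⇒ W
D: can move to H, which is L ⇒ W
F: can move to H, which is L ⇒ W
E: moves to F(W), D(W), C(W); every one is W ⇒ L
A: can move to H, which is L ⇒ W
B: moves to D(W), C(W); every one is W ⇒ L
G: moves to F(W), D(W), C(W); every one is W ⇒ L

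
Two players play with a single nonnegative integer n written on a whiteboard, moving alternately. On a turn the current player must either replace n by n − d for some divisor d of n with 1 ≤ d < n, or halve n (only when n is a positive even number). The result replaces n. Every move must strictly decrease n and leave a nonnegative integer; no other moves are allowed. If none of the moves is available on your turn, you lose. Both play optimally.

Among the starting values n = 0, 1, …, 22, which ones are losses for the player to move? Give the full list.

Build the W/L table. Terminal = L. A non-terminal position is W if it has a move to some L; otherwise it is L.
n=0: no move → L
n=1: no move → L
n=2: can move to 1, which is L ⇒ W
n=3: the only move is to 2(W), a W ⇒ L
n=4: can move to 3, which is L ⇒ W
n=5: the only move is to 4(W), a W ⇒ L
n=6: can move to 3, which is L ⇒ W
n=7: the only move is to 6(W), a W ⇒ L
n=8: can move to 7, which is L ⇒ W
n=9: moves to 6(W), 8(W); every one is W ⇒ L
n=10: can move to 5, which is L ⇒ W
n=11: the only move is to 10(W), a W ⇒ L
n=12: can move to 9, which is L ⇒ W
n=13: the only move is to 12(W), a W ⇒ L
n=14: can move to 7, which is L ⇒ W
n=15: moves to 10(W), 12(W), 14(W); every one is W ⇒ L
n=16: can move to 15, which is L ⇒ W
n=17: the only move is to 16(W), a W ⇒ L
n=18: can move to 9, which is L ⇒ W
n=19: the only move is to 18(W), a W ⇒ L
n=20: can move to 15, which is L ⇒ W
n=21: moves to 14(W), 18(W), 20(W); every one is W ⇒ L
n=22: can move to 11, which is L ⇒ W
Reading off the rows marked L gives the requested list; there are 12 such values of n.

0, 1, 3, 5, 7, 9, 11, 13, 15, 17, 19, 21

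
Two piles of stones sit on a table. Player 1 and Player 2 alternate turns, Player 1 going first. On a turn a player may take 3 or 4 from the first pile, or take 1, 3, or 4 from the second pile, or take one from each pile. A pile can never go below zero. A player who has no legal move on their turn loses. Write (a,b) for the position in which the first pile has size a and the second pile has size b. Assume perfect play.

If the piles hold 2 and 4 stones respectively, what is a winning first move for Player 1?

Use the standard recursion: the mover loses at a terminal position; elsewhere, the mover wins exactly when some move hands the opponent an L position.
No move ever increases a pile, so every position that can arise here has a ≤ 2 and b ≤ 4; it is enough to label the cells with 0 ≤ a ≤ 2 and 0 ≤ b ≤ 4.
Every move lowers a or b (never raises either), so fill the grid row by row in increasing a, and left to right within a row: each cell's successors are then already labelled.
      b=0  b=1  b=2  b=3  b=4
a=0:    L    W    L    W    W
a=1:    L    W    L    W    W
a=2:    L    W    L    W    W
Cells with no legal move (terminal, hence L): (0,0), (1,0), (2,0).
The remaining L cells, each justified by listing all of its moves:
(0,2): →(0,1)(W) only, which is W, so L
(1,2): →(1,1)(W), (0,1)(W) — all W, so L
(2,2): →(2,1)(W), (1,1)(W) — all W, so L
Every other cell has at least one move into one of the L cells above, so it is W.
From (2,4), the L positions reachable in one move are: (2,0).

Move to (2,0).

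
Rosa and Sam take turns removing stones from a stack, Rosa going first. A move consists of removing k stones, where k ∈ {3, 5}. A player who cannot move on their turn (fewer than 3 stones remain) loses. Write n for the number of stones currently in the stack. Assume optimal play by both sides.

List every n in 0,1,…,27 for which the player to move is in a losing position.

Work bottom-up. With no move the player to move loses. Otherwise the position is W if at least one move leads to an L position for the opponent, and L if every move leads to a W.
n=0: no move → L
n=1: no move → L
n=2: no move → L
n=3: reaches L-position 0 → W
n=4: reaches L-position 1 → W
n=5: reaches L-position 2 → W
n=6: reaches L-position 1 → W
n=7: reaches L-position 2 → W
n=8: only reaches 5(W), 3(W), all W → L
n=9: only reaches 6(W), 4(W), all W → L
n=10: only reaches 7(W), 5(W), all W → L
n=11: reaches L-position 8 → W
n=12: reaches L-position 9 → W
n=13: reaches L-position 10 → W
n=14: reaches L-position 9 → W
n=15: reaches L-position 10 → W
n=16: only reaches 13(W), 11(W), all W → L
n=17: only reaches 14(W), 12(W), all W → L
n=18: only reaches 15(W), 13(W), all W → L
n=19: reaches L-position 16 → W
n=20: reaches L-position 17 → W
n=21: reaches L-position 18 → W
n=22: reaches L-position 17 → W
n=23: reaches L-position 18 → W
n=24: only reaches 21(W), 19(W), all W → L
n=25: only reaches 22(W), 20(W), all W → L
n=26: only reaches 23(W), 21(W), all W → L
n=27: reaches L-position 24 → W
Reading off the rows marked L gives the requested list; there are 12 such values of n.

0, 1, 2, 8, 9, 10, 16, 17, 18, 24, 25, 26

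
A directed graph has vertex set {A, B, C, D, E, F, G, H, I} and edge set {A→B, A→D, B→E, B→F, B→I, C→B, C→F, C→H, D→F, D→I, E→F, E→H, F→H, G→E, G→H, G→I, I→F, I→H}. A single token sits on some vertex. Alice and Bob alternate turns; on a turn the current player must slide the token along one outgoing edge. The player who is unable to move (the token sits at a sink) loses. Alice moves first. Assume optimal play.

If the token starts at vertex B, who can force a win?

Bob wins.

Work bottom-up. With no move the player to move loses. Otherwise the position is W if at least one move leads to an L position for the opponent, and L if every move leads to a W.
Every edge goes from a vertex to one that appears earlier in the order H, F, I, E, B, G, D, C, A, so processing vertices in that order labels each vertex after all of its successors.
H: no outgoing edge → L
F: reaches L-position H → W
I: reaches L-position H → W
E: reaches L-position H → W
B: only reaches E(W), I(W), F(W), all W → L
G: reaches L-position H → W
D: only reaches I(W), F(W), all W → L
C: reaches L-position B → W
A: reaches L-position D → W
The starting position B is L: whatever Alice does, the opponent receives a W position.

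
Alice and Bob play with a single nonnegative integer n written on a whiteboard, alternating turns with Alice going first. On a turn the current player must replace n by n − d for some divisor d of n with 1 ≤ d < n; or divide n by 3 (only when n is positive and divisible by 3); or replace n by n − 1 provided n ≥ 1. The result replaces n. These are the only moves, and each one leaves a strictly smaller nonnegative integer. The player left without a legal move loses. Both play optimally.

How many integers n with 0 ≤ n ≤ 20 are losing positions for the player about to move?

Classify positions by backward induction: terminal positions (no move available) are L. From any other position, the mover wins iff some move reaches an L.
n=0: no move → L
n=1: reaches L-position 0 → W
n=2: only reaches 1(W), which is W → L
n=3: reaches L-position 2 → W
n=4: reaches L-position 2 → W
n=5: only reaches 4(W), which is W → L
n=6: reaches L-position 2 → W
n=7: only reaches 6(W), which is W → L
n=8: reaches L-position 7 → W
n=9: only reaches 3(W), 6(W), 8(W), all W → L
n=10: reaches L-position 5 → W
n=11: only reaches 10(W), which is W → L
n=12: reaches L-position 9 → W
n=13: only reaches 12(W), which is W → L
n=14: reaches L-position 7 → W
n=15: reaches L-position 5 → W
n=16: only reaches 8(W), 12(W), 14(W), 15(W), all W → L
n=17: reaches L-position 16 → W
n=18: reaches L-position 9 → W
n=19: only reaches 18(W), which is W → L
n=20: reaches L-position 16 → W
L entries with 0 ≤ n ≤ 20: n = 0, 2, 5, 7, 9, 11, 13, 16, 19; that makes 9.

9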